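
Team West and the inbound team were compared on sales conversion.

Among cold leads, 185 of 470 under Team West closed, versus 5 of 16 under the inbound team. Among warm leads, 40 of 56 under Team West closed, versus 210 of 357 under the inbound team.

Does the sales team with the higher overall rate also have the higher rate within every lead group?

Cold: Team West 185/470 = 39.4%, the inbound team 5/16 = 31.2% → Team West
Warm: Team West 40/56 = 71.4%, the inbound team 210/357 = 58.8% → Team West
Overall: Team West 225/526 = 42.8%, the inbound team 215/373 = 57.6% → the inbound team
Team West wins each lead group but the inbound team wins overall — the comparison reverses. Team West's leads skew toward cold, which has a lower base rate.

No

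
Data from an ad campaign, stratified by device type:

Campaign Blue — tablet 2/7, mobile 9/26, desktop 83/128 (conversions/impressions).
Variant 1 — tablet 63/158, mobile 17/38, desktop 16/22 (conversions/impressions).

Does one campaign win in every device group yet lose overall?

Yes

Tablet: Campaign Blue 2/7 = 28.6%, Variant 1 63/158 = 39.9% → Variant 1
Mobile: Campaign Blue 9/26 = 34.6%, Variant 1 17/38 = 44.7% → Variant 1
Desktop: Campaign Blue 83/128 = 64.8%, Variant 1 16/22 = 72.7% → Variant 1
Overall: Campaign Blue 94/161 = 58.4%, Variant 1 96/218 = 44.0% → Campaign Blue
Variant 1 wins each device group but Campaign Blue wins overall — the comparison reverses. Variant 1's impressions skew toward tablet, which has a lower base rate.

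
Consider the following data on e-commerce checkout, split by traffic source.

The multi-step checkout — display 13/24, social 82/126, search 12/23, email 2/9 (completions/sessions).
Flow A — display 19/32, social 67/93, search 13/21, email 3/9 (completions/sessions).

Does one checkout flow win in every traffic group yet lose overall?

Display: the multi-step checkout 13/24 = 54.2%, Flow A 19/32 = 59.4% → Flow A
Social: the multi-step checkout 82/126 = 65.1%, Flow A 67/93 = 72.0% → Flow A
Search: the multi-step checkout 12/23 = 52.2%, Flow A 13/21 = 61.9% → Flow A
Email: the multi-step checkout 2/9 = 22.2%, Flow A 3/9 = 33.3% → Flow A
Overall: the multi-step checkout 109/182 = 59.9%, Flow A 102/155 = 65.8% → Flow A
Flow A wins overall and in every traffic group — no reversal.

No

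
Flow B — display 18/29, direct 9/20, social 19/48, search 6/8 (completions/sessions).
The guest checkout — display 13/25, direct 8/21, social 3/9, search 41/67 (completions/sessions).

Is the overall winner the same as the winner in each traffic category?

No

Display: Flow B 18/29 = 62.1%, the guest checkout 13/25 = 52.0% → Flow B
Direct: Flow B 9/20 = 45.0%, the guest checkout 8/21 = 38.1% → Flow B
Social: Flow B 19/48 = 39.6%, the guest checkout 3/9 = 33.3% → Flow B
Search: Flow B 6/8 = 75.0%, the guest checkout 41/67 = 61.2% → Flow B
Overall: Flow B 52/105 = 49.5%, the guest checkout 65/122 = 53.3% → the guest checkout
Flow B wins each traffic group but the guest checkout wins overall — the comparison reverses. Flow B's sessions skew toward social, which has a lower base rate.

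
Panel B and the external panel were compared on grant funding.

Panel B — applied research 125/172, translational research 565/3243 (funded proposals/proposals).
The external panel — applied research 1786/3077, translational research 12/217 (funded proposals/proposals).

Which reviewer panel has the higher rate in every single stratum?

Applied research: Panel B 125/172 = 72.7%, the external panel 1786/3077 = 58.0% → Panel B
Translational research: Panel B 565/3243 = 17.4%, the external panel 12/217 = 5.5% → Panel B
Panel B has the higher rate in both groups.

Panel B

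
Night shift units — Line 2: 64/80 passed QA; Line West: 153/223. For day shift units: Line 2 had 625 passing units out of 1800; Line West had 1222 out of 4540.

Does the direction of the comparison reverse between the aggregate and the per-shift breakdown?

No

Night shift: Line 2 64/80 = 80.0%, Line West 153/223 = 68.6% → Line 2
Day shift: Line 2 625/1800 = 34.7%, Line West 1222/4540 = 26.9% → Line 2
Overall: Line 2 689/1880 = 36.6%, Line West 1375/4763 = 28.9% → Line 2
Line 2 wins overall and in every shift group — no reversal.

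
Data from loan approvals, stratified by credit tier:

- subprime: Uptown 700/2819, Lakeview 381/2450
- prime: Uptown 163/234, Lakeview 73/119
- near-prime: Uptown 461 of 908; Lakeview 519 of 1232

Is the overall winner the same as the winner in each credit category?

Yes

Subprime: Uptown 700/2819 = 24.8%, Lakeview 381/2450 = 15.6% → Uptown
Prime: Uptown 163/234 = 69.7%, Lakeview 73/119 = 61.3% → Uptown
Near-prime: Uptown 461/908 = 50.8%, Lakeview 519/1232 = 42.1% → Uptown
Overall: Uptown 1324/3961 = 33.4%, Lakeview 973/3801 = 25.6% → Uptown
Uptown wins overall and in every credit group — no reversal.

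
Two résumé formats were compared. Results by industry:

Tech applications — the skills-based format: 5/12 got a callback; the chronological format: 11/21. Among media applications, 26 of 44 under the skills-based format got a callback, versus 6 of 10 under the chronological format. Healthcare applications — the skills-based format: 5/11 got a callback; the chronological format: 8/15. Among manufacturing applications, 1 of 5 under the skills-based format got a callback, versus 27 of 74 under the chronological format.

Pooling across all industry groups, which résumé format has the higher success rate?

Tech: the skills-based format 5/12 = 41.7%, the chronological format 11/21 = 52.4% → the chronological format
Media: the skills-based format 26/44 = 59.1%, the chronological format 6/10 = 60.0% → the chronological format
Healthcare: the skills-based format 5/11 = 45.5%, the chronological format 8/15 = 53.3% → the chronological format
Manufacturing: the skills-based format 1/5 = 20.0%, the chronological format 27/74 = 36.5% → the chronological format
Overall: the skills-based format 37/72 = 51.4%, the chronological format 52/120 = 43.3% → the skills-based format
(The chronological format wins every industry group but the skills-based format wins overall — the chronological format's applications skew toward the low-rate manufacturing group.)

the skills-based format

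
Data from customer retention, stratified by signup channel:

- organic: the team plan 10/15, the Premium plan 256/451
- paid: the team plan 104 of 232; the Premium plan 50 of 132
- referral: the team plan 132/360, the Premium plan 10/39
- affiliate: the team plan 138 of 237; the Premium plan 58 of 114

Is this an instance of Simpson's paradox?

Organic: the team plan 10/15 = 66.7%, the Premium plan 256/451 = 56.8% → the team plan
Paid: the team plan 104/232 = 44.8%, the Premium plan 50/132 = 37.9% → the team plan
Referral: the team plan 132/360 = 36.7%, the Premium plan 10/39 = 25.6% → the team plan
Affiliate: the team plan 138/237 = 58.2%, the Premium plan 58/114 = 50.9% → the team plan
Overall: the team plan 384/844 = 45.5%, the Premium plan 374/736 = 50.8% → the Premium plan
The team plan wins each signup group but the Premium plan wins overall — the comparison reverses. The team plan's customers skew toward referral, which has a lower base rate.

Yes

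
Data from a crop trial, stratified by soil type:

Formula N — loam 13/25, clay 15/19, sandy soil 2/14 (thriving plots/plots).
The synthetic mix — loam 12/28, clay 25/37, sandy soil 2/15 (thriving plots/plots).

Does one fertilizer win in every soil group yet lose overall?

Loam: Formula N 13/25 = 52.0%, the synthetic mix 12/28 = 42.9% → Formula N
Clay: Formula N 15/19 = 78.9%, the synthetic mix 25/37 = 67.6% → Formula N
Sandy soil: Formula N 2/14 = 14.3%, the synthetic mix 2/15 = 13.3% → Formula N
Overall: Formula N 30/58 = 51.7%, the synthetic mix 39/80 = 48.8% → Formula N
Formula N wins overall and in every soil group — no reversal.

No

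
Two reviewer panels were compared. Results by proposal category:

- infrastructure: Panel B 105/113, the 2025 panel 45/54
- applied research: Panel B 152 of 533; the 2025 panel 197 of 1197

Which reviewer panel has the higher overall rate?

Panel B

Infrastructure: Panel B 105/113 = 92.9%, the 2025 panel 45/54 = 83.3% → Panel B
Applied research: Panel B 152/533 = 28.5%, the 2025 panel 197/1197 = 16.5% → Panel B
Overall: Panel B 257/646 = 39.8%, the 2025 panel 242/1251 = 19.3% → Panel B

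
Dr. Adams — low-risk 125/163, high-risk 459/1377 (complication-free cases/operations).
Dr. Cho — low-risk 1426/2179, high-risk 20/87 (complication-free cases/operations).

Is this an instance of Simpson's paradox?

Yes

Low-risk: Dr. Adams 125/163 = 76.7%, Dr. Cho 1426/2179 = 65.4% → Dr. Adams
High-risk: Dr. Adams 459/1377 = 33.3%, Dr. Cho 20/87 = 23.0% → Dr. Adams
Overall: Dr. Adams 584/1540 = 37.9%, Dr. Cho 1446/2266 = 63.8% → Dr. Cho
Dr. Adams wins each patient risk group but Dr. Cho wins overall — the comparison reverses. Dr. Adams's operations skew toward high-risk, which has a lower base rate.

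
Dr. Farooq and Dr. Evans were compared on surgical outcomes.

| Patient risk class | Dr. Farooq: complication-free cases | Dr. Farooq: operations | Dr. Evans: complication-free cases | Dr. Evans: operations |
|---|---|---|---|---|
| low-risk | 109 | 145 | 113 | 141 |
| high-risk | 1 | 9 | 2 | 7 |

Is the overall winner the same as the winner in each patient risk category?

Low-risk: Dr. Farooq 109/145 = 75.2%, Dr. Evans 113/141 = 80.1% → Dr. Evans
High-risk: Dr. Farooq 1/9 = 11.1%, Dr. Evans 2/7 = 28.6% → Dr. Evans
Overall: Dr. Farooq 110/154 = 71.4%, Dr. Evans 115/148 = 77.7% → Dr. Evans
Dr. Evans wins overall and in every patient risk group — no reversal.

Yes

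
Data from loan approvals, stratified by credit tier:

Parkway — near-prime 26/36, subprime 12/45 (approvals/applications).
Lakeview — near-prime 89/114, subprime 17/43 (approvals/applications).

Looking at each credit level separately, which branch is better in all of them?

Lakeview

Near-prime: Parkway 26/36 = 72.2%, Lakeview 89/114 = 78.1% → Lakeview
Subprime: Parkway 12/45 = 26.7%, Lakeview 17/43 = 39.5% → Lakeview
Lakeview has the higher rate in both groups.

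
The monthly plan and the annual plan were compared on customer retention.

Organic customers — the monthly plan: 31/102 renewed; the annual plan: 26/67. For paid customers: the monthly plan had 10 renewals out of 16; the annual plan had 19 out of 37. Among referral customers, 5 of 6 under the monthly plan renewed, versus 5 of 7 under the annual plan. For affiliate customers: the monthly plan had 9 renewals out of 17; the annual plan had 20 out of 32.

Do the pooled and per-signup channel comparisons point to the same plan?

Organic: the monthly plan 31/102 = 30.4%, the annual plan 26/67 = 38.8% → the annual plan
Paid: the monthly plan 10/16 = 62.5%, the annual plan 19/37 = 51.4% → the monthly plan
Referral: the monthly plan 5/6 = 83.3%, the annual plan 5/7 = 71.4% → the monthly plan
Affiliate: the monthly plan 9/17 = 52.9%, the annual plan 20/32 = 62.5% → the annual plan
Overall: the monthly plan 55/141 = 39.0%, the annual plan 70/143 = 49.0% → the annual plan
Neither sweeps: the monthly plan wins 2 of 4 groups, the annual plan wins 2. The annual plan wins overall but not every group — no Simpson reversal.

No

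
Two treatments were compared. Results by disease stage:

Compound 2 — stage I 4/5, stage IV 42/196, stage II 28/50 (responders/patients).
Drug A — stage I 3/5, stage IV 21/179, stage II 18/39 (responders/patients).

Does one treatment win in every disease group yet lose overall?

No

Stage I: Compound 2 4/5 = 80.0%, Drug A 3/5 = 60.0% → Compound 2
Stage IV: Compound 2 42/196 = 21.4%, Drug A 21/179 = 11.7% → Compound 2
Stage II: Compound 2 28/50 = 56.0%, Drug A 18/39 = 46.2% → Compound 2
Overall: Compound 2 74/251 = 29.5%, Drug A 42/223 = 18.8% → Compound 2
Compound 2 wins overall and in every disease group — no reversal.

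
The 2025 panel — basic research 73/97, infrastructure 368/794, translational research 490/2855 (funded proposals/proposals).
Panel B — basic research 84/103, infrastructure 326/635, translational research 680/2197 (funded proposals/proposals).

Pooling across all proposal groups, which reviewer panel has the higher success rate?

Panel B

Basic research: the 2025 panel 73/97 = 75.3%, Panel B 84/103 = 81.6% → Panel B
Infrastructure: the 2025 panel 368/794 = 46.3%, Panel B 326/635 = 51.3% → Panel B
Translational research: the 2025 panel 490/2855 = 17.2%, Panel B 680/2197 = 31.0% → Panel B
Overall: the 2025 panel 931/3746 = 24.9%, Panel B 1090/2935 = 37.1% → Panel B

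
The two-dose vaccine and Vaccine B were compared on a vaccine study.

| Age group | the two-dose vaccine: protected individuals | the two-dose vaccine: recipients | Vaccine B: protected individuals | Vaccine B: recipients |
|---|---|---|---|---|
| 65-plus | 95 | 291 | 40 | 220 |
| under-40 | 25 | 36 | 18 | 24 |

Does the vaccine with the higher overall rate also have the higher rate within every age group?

65-plus: the two-dose vaccine 95/291 = 32.6%, Vaccine B 40/220 = 18.2% → the two-dose vaccine
Under-40: the two-dose vaccine 25/36 = 69.4%, Vaccine B 18/24 = 75.0% → Vaccine B
Overall: the two-dose vaccine 120/327 = 36.7%, Vaccine B 58/244 = 23.8% → the two-dose vaccine
Neither sweeps: the two-dose vaccine wins 1 of 2 groups, Vaccine B wins 1. The two-dose vaccine wins overall but not every group — no Simpson reversal.

No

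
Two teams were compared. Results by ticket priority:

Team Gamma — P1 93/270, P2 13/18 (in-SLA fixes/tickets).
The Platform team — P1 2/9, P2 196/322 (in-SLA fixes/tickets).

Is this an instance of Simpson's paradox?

P1: Team Gamma 93/270 = 34.4%, the Platform team 2/9 = 22.2% → Team Gamma
P2: Team Gamma 13/18 = 72.2%, the Platform team 196/322 = 60.9% → Team Gamma
Overall: Team Gamma 106/288 = 36.8%, the Platform team 198/331 = 59.8% → the Platform team
Team Gamma wins each ticket group but the Platform team wins overall — the comparison reverses. Team Gamma's tickets skew toward P1, which has a lower base rate.

Yes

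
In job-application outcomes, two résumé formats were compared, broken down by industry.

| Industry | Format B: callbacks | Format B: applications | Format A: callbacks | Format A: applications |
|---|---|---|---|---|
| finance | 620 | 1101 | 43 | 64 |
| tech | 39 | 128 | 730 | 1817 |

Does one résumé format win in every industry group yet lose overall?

Yes

Finance: Format B 620/1101 = 56.3%, Format A 43/64 = 67.2% → Format A
Tech: Format B 39/128 = 30.5%, Format A 730/1817 = 40.2% → Format A
Overall: Format B 659/1229 = 53.6%, Format A 773/1881 = 41.1% → Format B
Format A wins each industry group but Format B wins overall — the comparison reverses. Format A's applications skew toward tech, which has a lower base rate.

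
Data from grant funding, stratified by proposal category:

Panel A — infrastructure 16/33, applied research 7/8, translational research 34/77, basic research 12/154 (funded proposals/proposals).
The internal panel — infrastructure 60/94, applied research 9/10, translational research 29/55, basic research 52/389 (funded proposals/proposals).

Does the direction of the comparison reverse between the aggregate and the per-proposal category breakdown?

Infrastructure: Panel A 16/33 = 48.5%, the internal panel 60/94 = 63.8% → the internal panel
Applied research: Panel A 7/8 = 87.5%, the internal panel 9/10 = 90.0% → the internal panel
Translational research: Panel A 34/77 = 44.2%, the internal panel 29/55 = 52.7% → the internal panel
Basic research: Panel A 12/154 = 7.8%, the internal panel 52/389 = 13.4% → the internal panel
Overall: Panel A 69/272 = 25.4%, the internal panel 150/548 = 27.4% → the internal panel
The internal panel wins overall and in every proposal group — no reversal.

No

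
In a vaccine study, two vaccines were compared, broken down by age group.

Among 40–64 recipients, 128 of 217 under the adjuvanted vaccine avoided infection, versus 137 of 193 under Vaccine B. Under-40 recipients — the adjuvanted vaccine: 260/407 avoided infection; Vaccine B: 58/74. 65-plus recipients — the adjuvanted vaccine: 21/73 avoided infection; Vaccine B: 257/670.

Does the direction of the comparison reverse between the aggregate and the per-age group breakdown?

40–64: the adjuvanted vaccine 128/217 = 59.0%, Vaccine B 137/193 = 71.0% → Vaccine B
Under-40: the adjuvanted vaccine 260/407 = 63.9%, Vaccine B 58/74 = 78.4% → Vaccine B
65-plus: the adjuvanted vaccine 21/73 = 28.8%, Vaccine B 257/670 = 38.4% → Vaccine B
Overall: the adjuvanted vaccine 409/697 = 58.7%, Vaccine B 452/937 = 48.2% → the adjuvanted vaccine
Vaccine B wins each age group but the adjuvanted vaccine wins overall — the comparison reverses. Vaccine B's recipients skew toward 65-plus, which has a lower base rate.

Yes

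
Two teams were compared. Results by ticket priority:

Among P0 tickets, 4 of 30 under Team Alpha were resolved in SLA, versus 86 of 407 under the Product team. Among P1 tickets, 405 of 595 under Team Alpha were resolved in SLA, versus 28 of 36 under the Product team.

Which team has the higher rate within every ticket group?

the Product team

P0: Team Alpha 4/30 = 13.3%, the Product team 86/407 = 21.1% → the Product team
P1: Team Alpha 405/595 = 68.1%, the Product team 28/36 = 77.8% → the Product team
The Product team has the higher rate in both groups.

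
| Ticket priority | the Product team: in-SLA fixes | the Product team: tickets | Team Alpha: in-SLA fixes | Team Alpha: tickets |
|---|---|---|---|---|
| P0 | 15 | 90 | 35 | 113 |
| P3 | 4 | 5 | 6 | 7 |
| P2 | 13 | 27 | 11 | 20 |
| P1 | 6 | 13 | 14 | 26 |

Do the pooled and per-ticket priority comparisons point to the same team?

Yes

P0: the Product team 15/90 = 16.7%, Team Alpha 35/113 = 31.0% → Team Alpha
P3: the Product team 4/5 = 80.0%, Team Alpha 6/7 = 85.7% → Team Alpha
P2: the Product team 13/27 = 48.1%, Team Alpha 11/20 = 55.0% → Team Alpha
P1: the Product team 6/13 = 46.2%, Team Alpha 14/26 = 53.8% → Team Alpha
Overall: the Product team 38/135 = 28.1%, Team Alpha 66/166 = 39.8% → Team Alpha
Team Alpha wins overall and in every ticket group — no reversal.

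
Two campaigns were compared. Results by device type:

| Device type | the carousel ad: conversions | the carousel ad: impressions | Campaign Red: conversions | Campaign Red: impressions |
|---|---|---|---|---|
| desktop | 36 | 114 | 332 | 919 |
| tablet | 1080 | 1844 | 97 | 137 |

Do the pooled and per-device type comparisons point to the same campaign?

No

Desktop: the carousel ad 36/114 = 31.6%, Campaign Red 332/919 = 36.1% → Campaign Red
Tablet: the carousel ad 1080/1844 = 58.6%, Campaign Red 97/137 = 70.8% → Campaign Red
Overall: the carousel ad 1116/1958 = 57.0%, Campaign Red 429/1056 = 40.6% → the carousel ad
Campaign Red wins each device group but the carousel ad wins overall — the comparison reverses. Campaign Red's impressions skew toward desktop, which has a lower base rate.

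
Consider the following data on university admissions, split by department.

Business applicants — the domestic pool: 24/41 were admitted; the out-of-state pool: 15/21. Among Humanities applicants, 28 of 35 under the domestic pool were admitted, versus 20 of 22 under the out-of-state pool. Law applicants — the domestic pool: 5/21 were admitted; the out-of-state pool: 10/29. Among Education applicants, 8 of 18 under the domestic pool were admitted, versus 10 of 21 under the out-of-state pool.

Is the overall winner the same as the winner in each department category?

Business: the domestic pool 24/41 = 58.5%, the out-of-state pool 15/21 = 71.4% → the out-of-state pool
Humanities: the domestic pool 28/35 = 80.0%, the out-of-state pool 20/22 = 90.9% → the out-of-state pool
Law: the domestic pool 5/21 = 23.8%, the out-of-state pool 10/29 = 34.5% → the out-of-state pool
Education: the domestic pool 8/18 = 44.4%, the out-of-state pool 10/21 = 47.6% → the out-of-state pool
Overall: the domestic pool 65/115 = 56.5%, the out-of-state pool 55/93 = 59.1% → the out-of-state pool
The out-of-state pool wins overall and in every department group — no reversal.

Yes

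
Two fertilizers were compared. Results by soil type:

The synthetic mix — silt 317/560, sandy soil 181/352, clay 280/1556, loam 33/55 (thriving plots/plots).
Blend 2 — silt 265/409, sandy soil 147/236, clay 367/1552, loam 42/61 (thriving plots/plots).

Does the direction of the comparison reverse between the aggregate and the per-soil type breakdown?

Silt: the synthetic mix 317/560 = 56.6%, Blend 2 265/409 = 64.8% → Blend 2
Sandy soil: the synthetic mix 181/352 = 51.4%, Blend 2 147/236 = 62.3% → Blend 2
Clay: the synthetic mix 280/1556 = 18.0%, Blend 2 367/1552 = 23.6% → Blend 2
Loam: the synthetic mix 33/55 = 60.0%, Blend 2 42/61 = 68.9% → Blend 2
Overall: the synthetic mix 811/2523 = 32.1%, Blend 2 821/2258 = 36.4% → Blend 2
Blend 2 wins overall and in every soil group — no reversal.

No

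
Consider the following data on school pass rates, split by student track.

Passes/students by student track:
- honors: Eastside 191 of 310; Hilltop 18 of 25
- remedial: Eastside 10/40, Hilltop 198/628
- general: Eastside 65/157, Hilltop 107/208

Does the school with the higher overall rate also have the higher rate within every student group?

No

Honors: Eastside 191/310 = 61.6%, Hilltop 18/25 = 72.0% → Hilltop
Remedial: Eastside 10/40 = 25.0%, Hilltop 198/628 = 31.5% → Hilltop
General: Eastside 65/157 = 41.4%, Hilltop 107/208 = 51.4% → Hilltop
Overall: Eastside 266/507 = 52.5%, Hilltop 323/861 = 37.5% → Eastside
Hilltop wins each student group but Eastside wins overall — the comparison reverses. Hilltop's students skew toward remedial, which has a lower base rate.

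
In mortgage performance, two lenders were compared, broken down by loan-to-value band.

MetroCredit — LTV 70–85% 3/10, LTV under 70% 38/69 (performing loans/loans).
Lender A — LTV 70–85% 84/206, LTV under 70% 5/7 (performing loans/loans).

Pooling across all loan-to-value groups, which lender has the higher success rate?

MetroCredit

LTV 70–85%: MetroCredit 3/10 = 30.0%, Lender A 84/206 = 40.8% → Lender A
LTV under 70%: MetroCredit 38/69 = 55.1%, Lender A 5/7 = 71.4% → Lender A
Overall: MetroCredit 41/79 = 51.9%, Lender A 89/213 = 41.8% → MetroCredit
(Lender A wins every loan-to-value group but MetroCredit wins overall — Lender A's loans skew toward the low-rate LTV 70–85% group.)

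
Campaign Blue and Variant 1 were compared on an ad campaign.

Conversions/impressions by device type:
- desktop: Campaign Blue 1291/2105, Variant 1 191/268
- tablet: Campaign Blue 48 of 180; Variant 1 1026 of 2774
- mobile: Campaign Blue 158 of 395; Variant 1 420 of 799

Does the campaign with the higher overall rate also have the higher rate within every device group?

No

Desktop: Campaign Blue 1291/2105 = 61.3%, Variant 1 191/268 = 71.3% → Variant 1
Tablet: Campaign Blue 48/180 = 26.7%, Variant 1 1026/2774 = 37.0% → Variant 1
Mobile: Campaign Blue 158/395 = 40.0%, Variant 1 420/799 = 52.6% → Variant 1
Overall: Campaign Blue 1497/2680 = 55.9%, Variant 1 1637/3841 = 42.6% → Campaign Blue
Variant 1 wins each device group but Campaign Blue wins overall — the comparison reverses. Variant 1's impressions skew toward tablet, which has a lower base rate.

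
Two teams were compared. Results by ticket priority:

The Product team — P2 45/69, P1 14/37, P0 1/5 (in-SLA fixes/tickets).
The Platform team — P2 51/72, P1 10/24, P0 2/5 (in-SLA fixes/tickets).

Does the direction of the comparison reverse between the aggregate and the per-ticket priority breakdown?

P2: the Product team 45/69 = 65.2%, the Platform team 51/72 = 70.8% → the Platform team
P1: the Product team 14/37 = 37.8%, the Platform team 10/24 = 41.7% → the Platform team
P0: the Product team 1/5 = 20.0%, the Platform team 2/5 = 40.0% → the Platform team
Overall: the Product team 60/111 = 54.1%, the Platform team 63/101 = 62.4% → the Platform team
The Platform team wins overall and in every ticket group — no reversal.

No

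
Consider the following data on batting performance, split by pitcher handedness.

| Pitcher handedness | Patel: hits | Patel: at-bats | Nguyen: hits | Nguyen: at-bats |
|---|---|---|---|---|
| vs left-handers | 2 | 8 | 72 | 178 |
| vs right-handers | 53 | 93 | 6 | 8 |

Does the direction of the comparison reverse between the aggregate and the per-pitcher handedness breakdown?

Vs left-handers: Patel 2/8 = 25.0%, Nguyen 72/178 = 40.4% → Nguyen
Vs right-handers: Patel 53/93 = 57.0%, Nguyen 6/8 = 75.0% → Nguyen
Overall: Patel 55/101 = 54.5%, Nguyen 78/186 = 41.9% → Patel
Nguyen wins each pitcher group but Patel wins overall — the comparison reverses. Nguyen's at-bats skew toward vs left-handers, which has a lower base rate.

Yes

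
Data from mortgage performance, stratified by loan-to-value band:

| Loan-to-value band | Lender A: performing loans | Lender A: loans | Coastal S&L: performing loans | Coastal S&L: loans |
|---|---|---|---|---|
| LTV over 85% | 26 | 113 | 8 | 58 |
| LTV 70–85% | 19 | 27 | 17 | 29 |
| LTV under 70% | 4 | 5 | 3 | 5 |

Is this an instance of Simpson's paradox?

No

LTV over 85%: Lender A 26/113 = 23.0%, Coastal S&L 8/58 = 13.8% → Lender A
LTV 70–85%: Lender A 19/27 = 70.4%, Coastal S&L 17/29 = 58.6% → Lender A
LTV under 70%: Lender A 4/5 = 80.0%, Coastal S&L 3/5 = 60.0% → Lender A
Overall: Lender A 49/145 = 33.8%, Coastal S&L 28/92 = 30.4% → Lender A
Lender A wins overall and in every loan-to-value group — no reversal.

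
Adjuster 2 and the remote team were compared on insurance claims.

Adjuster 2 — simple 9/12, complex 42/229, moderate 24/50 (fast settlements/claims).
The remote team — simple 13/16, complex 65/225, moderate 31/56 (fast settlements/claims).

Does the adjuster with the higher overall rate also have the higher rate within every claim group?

Yes

Simple: Adjuster 2 9/12 = 75.0%, the remote team 13/16 = 81.2% → the remote team
Complex: Adjuster 2 42/229 = 18.3%, the remote team 65/225 = 28.9% → the remote team
Moderate: Adjuster 2 24/50 = 48.0%, the remote team 31/56 = 55.4% → the remote team
Overall: Adjuster 2 75/291 = 25.8%, the remote team 109/297 = 36.7% → the remote team
The remote team wins overall and in every claim group — no reversal.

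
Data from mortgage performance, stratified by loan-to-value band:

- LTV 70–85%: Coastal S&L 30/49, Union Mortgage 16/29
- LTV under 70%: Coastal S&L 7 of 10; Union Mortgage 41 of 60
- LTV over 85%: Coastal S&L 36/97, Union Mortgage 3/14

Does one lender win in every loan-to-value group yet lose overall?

Yes

LTV 70–85%: Coastal S&L 30/49 = 61.2%, Union Mortgage 16/29 = 55.2% → Coastal S&L
LTV under 70%: Coastal S&L 7/10 = 70.0%, Union Mortgage 41/60 = 68.3% → Coastal S&L
LTV over 85%: Coastal S&L 36/97 = 37.1%, Union Mortgage 3/14 = 21.4% → Coastal S&L
Overall: Coastal S&L 73/156 = 46.8%, Union Mortgage 60/103 = 58.3% → Union Mortgage
Coastal S&L wins each loan-to-value group but Union Mortgage wins overall — the comparison reverses. Coastal S&L's loans skew toward LTV over 85%, which has a lower base rate.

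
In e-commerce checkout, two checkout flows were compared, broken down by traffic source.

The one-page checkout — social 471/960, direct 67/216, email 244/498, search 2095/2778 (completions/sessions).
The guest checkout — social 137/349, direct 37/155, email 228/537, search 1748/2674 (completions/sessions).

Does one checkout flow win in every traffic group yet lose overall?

No

Social: the one-page checkout 471/960 = 49.1%, the guest checkout 137/349 = 39.3% → the one-page checkout
Direct: the one-page checkout 67/216 = 31.0%, the guest checkout 37/155 = 23.9% → the one-page checkout
Email: the one-page checkout 244/498 = 49.0%, the guest checkout 228/537 = 42.5% → the one-page checkout
Search: the one-page checkout 2095/2778 = 75.4%, the guest checkout 1748/2674 = 65.4% → the one-page checkout
Overall: the one-page checkout 2877/4452 = 64.6%, the guest checkout 2150/3715 = 57.9% → the one-page checkout
The one-page checkout wins overall and in every traffic group — no reversal.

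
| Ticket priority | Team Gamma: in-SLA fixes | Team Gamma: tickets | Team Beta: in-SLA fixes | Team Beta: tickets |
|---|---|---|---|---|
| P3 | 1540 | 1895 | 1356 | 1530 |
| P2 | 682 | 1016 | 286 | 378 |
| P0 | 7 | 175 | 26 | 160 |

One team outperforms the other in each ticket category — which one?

Team Beta

P3: Team Gamma 1540/1895 = 81.3%, Team Beta 1356/1530 = 88.6% → Team Beta
P2: Team Gamma 682/1016 = 67.1%, Team Beta 286/378 = 75.7% → Team Beta
P0: Team Gamma 7/175 = 4.0%, Team Beta 26/160 = 16.2% → Team Beta
Team Beta has the higher rate in all 3 groups.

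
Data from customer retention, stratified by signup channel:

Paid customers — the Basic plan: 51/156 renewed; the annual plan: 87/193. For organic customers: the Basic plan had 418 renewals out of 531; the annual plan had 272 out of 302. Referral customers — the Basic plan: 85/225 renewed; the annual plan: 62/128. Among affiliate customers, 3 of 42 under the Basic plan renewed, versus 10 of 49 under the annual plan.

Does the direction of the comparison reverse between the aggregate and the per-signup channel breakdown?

No

Paid: the Basic plan 51/156 = 32.7%, the annual plan 87/193 = 45.1% → the annual plan
Organic: the Basic plan 418/531 = 78.7%, the annual plan 272/302 = 90.1% → the annual plan
Referral: the Basic plan 85/225 = 37.8%, the annual plan 62/128 = 48.4% → the annual plan
Affiliate: the Basic plan 3/42 = 7.1%, the annual plan 10/49 = 20.4% → the annual plan
Overall: the Basic plan 557/954 = 58.4%, the annual plan 431/672 = 64.1% → the annual plan
The annual plan wins overall and in every signup group — no reversal.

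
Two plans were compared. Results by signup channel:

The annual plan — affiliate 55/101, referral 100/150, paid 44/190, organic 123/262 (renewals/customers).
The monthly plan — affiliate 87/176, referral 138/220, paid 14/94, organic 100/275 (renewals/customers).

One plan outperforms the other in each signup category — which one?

Affiliate: the annual plan 55/101 = 54.5%, the monthly plan 87/176 = 49.4% → the annual plan
Referral: the annual plan 100/150 = 66.7%, the monthly plan 138/220 = 62.7% → the annual plan
Paid: the annual plan 44/190 = 23.2%, the monthly plan 14/94 = 14.9% → the annual plan
Organic: the annual plan 123/262 = 46.9%, the monthly plan 100/275 = 36.4% → the annual plan
The annual plan has the higher rate in all 4 groups.

the annual plan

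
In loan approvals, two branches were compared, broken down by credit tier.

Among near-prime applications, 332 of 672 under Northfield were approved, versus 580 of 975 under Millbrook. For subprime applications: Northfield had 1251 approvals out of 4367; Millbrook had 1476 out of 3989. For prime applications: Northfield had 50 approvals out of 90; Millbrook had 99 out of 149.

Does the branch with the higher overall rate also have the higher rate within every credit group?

Yes

Near-prime: Northfield 332/672 = 49.4%, Millbrook 580/975 = 59.5% → Millbrook
Subprime: Northfield 1251/4367 = 28.6%, Millbrook 1476/3989 = 37.0% → Millbrook
Prime: Northfield 50/90 = 55.6%, Millbrook 99/149 = 66.4% → Millbrook
Overall: Northfield 1633/5129 = 31.8%, Millbrook 2155/5113 = 42.1% → Millbrook
Millbrook wins overall and in every credit group — no reversal.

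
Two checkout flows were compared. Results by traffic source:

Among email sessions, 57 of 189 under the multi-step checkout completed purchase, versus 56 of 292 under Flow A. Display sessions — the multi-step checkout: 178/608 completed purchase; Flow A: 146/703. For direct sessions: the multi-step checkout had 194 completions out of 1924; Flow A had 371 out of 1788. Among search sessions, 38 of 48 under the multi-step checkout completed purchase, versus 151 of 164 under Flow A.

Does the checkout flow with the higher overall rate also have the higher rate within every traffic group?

Email: the multi-step checkout 57/189 = 30.2%, Flow A 56/292 = 19.2% → the multi-step checkout
Display: the multi-step checkout 178/608 = 29.3%, Flow A 146/703 = 20.8% → the multi-step checkout
Direct: the multi-step checkout 194/1924 = 10.1%, Flow A 371/1788 = 20.7% → Flow A
Search: the multi-step checkout 38/48 = 79.2%, Flow A 151/164 = 92.1% → Flow A
Overall: the multi-step checkout 467/2769 = 16.9%, Flow A 724/2947 = 24.6% → Flow A
Neither sweeps: the multi-step checkout wins 2 of 4 groups, Flow A wins 2. Flow A wins overall but not every group — no Simpson reversal.

No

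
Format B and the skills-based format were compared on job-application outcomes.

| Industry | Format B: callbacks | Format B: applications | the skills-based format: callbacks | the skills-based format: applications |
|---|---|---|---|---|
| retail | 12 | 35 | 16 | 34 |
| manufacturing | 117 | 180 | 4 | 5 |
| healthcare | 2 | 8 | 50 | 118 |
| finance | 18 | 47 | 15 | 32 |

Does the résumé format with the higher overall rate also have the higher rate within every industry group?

Retail: Format B 12/35 = 34.3%, the skills-based format 16/34 = 47.1% → the skills-based format
Manufacturing: Format B 117/180 = 65.0%, the skills-based format 4/5 = 80.0% → the skills-based format
Healthcare: Format B 2/8 = 25.0%, the skills-based format 50/118 = 42.4% → the skills-based format
Finance: Format B 18/47 = 38.3%, the skills-based format 15/32 = 46.9% → the skills-based format
Overall: Format B 149/270 = 55.2%, the skills-based format 85/189 = 45.0% → Format B
The skills-based format wins each industry group but Format B wins overall — the comparison reverses. The skills-based format's applications skew toward healthcare, which has a lower base rate.

No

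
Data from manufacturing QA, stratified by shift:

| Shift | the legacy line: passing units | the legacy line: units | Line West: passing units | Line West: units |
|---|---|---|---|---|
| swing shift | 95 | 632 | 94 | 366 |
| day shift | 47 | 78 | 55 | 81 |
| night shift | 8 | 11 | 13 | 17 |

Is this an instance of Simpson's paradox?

No

Swing shift: the legacy line 95/632 = 15.0%, Line West 94/366 = 25.7% → Line West
Day shift: the legacy line 47/78 = 60.3%, Line West 55/81 = 67.9% → Line West
Night shift: the legacy line 8/11 = 72.7%, Line West 13/17 = 76.5% → Line West
Overall: the legacy line 150/721 = 20.8%, Line West 162/464 = 34.9% → Line West
Line West wins overall and in every shift group — no reversal.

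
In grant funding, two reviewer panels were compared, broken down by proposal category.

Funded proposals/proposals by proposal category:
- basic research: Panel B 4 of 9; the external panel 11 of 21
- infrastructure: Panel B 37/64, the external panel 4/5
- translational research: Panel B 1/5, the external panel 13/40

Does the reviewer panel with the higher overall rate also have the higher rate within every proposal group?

No

Basic research: Panel B 4/9 = 44.4%, the external panel 11/21 = 52.4% → the external panel
Infrastructure: Panel B 37/64 = 57.8%, the external panel 4/5 = 80.0% → the external panel
Translational research: Panel B 1/5 = 20.0%, the external panel 13/40 = 32.5% → the external panel
Overall: Panel B 42/78 = 53.8%, the external panel 28/66 = 42.4% → Panel B
The external panel wins each proposal group but Panel B wins overall — the comparison reverses. The external panel's proposals skew toward translational research, which has a lower base rate.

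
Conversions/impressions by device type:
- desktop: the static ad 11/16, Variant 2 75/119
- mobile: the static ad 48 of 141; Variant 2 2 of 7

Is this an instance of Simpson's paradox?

Yes

Desktop: the static ad 11/16 = 68.8%, Variant 2 75/119 = 63.0% → the static ad
Mobile: the static ad 48/141 = 34.0%, Variant 2 2/7 = 28.6% → the static ad
Overall: the static ad 59/157 = 37.6%, Variant 2 77/126 = 61.1% → Variant 2
The static ad wins each device group but Variant 2 wins overall — the comparison reverses. The static ad's impressions skew toward mobile, which has a lower base rate.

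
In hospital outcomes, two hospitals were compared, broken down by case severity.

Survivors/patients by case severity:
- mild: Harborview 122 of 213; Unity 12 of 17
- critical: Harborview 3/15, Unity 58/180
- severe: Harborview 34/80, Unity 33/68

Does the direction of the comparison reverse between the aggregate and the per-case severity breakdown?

Yes

Mild: Harborview 122/213 = 57.3%, Unity 12/17 = 70.6% → Unity
Critical: Harborview 3/15 = 20.0%, Unity 58/180 = 32.2% → Unity
Severe: Harborview 34/80 = 42.5%, Unity 33/68 = 48.5% → Unity
Overall: Harborview 159/308 = 51.6%, Unity 103/265 = 38.9% → Harborview
Unity wins each case group but Harborview wins overall — the comparison reverses. Unity's patients skew toward critical, which has a lower base rate.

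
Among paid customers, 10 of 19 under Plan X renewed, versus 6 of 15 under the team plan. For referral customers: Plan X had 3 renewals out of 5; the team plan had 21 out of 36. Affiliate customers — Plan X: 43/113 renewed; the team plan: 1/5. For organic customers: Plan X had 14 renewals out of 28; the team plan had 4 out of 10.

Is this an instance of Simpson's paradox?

Yes

Paid: Plan X 10/19 = 52.6%, the team plan 6/15 = 40.0% → Plan X
Referral: Plan X 3/5 = 60.0%, the team plan 21/36 = 58.3% → Plan X
Affiliate: Plan X 43/113 = 38.1%, the team plan 1/5 = 20.0% → Plan X
Organic: Plan X 14/28 = 50.0%, the team plan 4/10 = 40.0% → Plan X
Overall: Plan X 70/165 = 42.4%, the team plan 32/66 = 48.5% → the team plan
Plan X wins each signup group but the team plan wins overall — the comparison reverses. Plan X's customers skew toward affiliate, which has a lower base rate.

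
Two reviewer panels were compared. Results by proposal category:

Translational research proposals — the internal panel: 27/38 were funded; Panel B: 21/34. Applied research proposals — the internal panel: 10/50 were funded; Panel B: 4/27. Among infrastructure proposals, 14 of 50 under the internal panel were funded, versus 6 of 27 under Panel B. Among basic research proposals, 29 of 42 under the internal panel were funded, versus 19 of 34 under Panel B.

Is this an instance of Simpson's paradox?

Translational research: the internal panel 27/38 = 71.1%, Panel B 21/34 = 61.8% → the internal panel
Applied research: the internal panel 10/50 = 20.0%, Panel B 4/27 = 14.8% → the internal panel
Infrastructure: the internal panel 14/50 = 28.0%, Panel B 6/27 = 22.2% → the internal panel
Basic research: the internal panel 29/42 = 69.0%, Panel B 19/34 = 55.9% → the internal panel
Overall: the internal panel 80/180 = 44.4%, Panel B 50/122 = 41.0% → the internal panel
The internal panel wins overall and in every proposal group — no reversal.

No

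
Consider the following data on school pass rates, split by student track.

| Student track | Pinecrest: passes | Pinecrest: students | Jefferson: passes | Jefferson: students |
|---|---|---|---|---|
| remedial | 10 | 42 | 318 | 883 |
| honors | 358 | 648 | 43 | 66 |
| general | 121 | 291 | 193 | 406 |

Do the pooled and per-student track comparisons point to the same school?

No

Remedial: Pinecrest 10/42 = 23.8%, Jefferson 318/883 = 36.0% → Jefferson
Honors: Pinecrest 358/648 = 55.2%, Jefferson 43/66 = 65.2% → Jefferson
General: Pinecrest 121/291 = 41.6%, Jefferson 193/406 = 47.5% → Jefferson
Overall: Pinecrest 489/981 = 49.8%, Jefferson 554/1355 = 40.9% → Pinecrest
Jefferson wins each student group but Pinecrest wins overall — the comparison reverses. Jefferson's students skew toward remedial, which has a lower base rate.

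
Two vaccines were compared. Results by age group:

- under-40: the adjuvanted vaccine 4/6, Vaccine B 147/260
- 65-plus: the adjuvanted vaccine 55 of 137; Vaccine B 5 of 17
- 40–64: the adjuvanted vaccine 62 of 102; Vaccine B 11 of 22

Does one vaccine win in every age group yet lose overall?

Yes

Under-40: the adjuvanted vaccine 4/6 = 66.7%, Vaccine B 147/260 = 56.5% → the adjuvanted vaccine
65-plus: the adjuvanted vaccine 55/137 = 40.1%, Vaccine B 5/17 = 29.4% → the adjuvanted vaccine
40–64: the adjuvanted vaccine 62/102 = 60.8%, Vaccine B 11/22 = 50.0% → the adjuvanted vaccine
Overall: the adjuvanted vaccine 121/245 = 49.4%, Vaccine B 163/299 = 54.5% → Vaccine B
The adjuvanted vaccine wins each age group but Vaccine B wins overall — the comparison reverses. The adjuvanted vaccine's recipients skew toward 65-plus, which has a lower base rate.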